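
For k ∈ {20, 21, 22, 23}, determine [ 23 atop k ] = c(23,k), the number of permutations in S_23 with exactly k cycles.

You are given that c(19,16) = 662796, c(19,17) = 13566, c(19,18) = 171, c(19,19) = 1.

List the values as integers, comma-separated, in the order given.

r20: T_20,17=19×13566+662796=920550; T_20,18=19×171+13566=16815; T_20,19=19×1+171=190; T_20,20=19×0+1=1
r21: T_21,18=20×16815+920550=1256850; T_21,19=20×190+16815=20615; T_21,20=20×1+190=210; T_21,21=20×0+1=1
r22: T_22,19=21×20615+1256850=1689765; T_22,20=21×210+20615=25025; T_22,21=21×1+210=231; T_22,22=21×0+1=1
r23: T_23,20=22×25025+1689765=2240315; T_23,21=22×231+25025=30107; T_23,22=22×1+231=253; T_23,23=22×0+1=1
Read c(23,20) = 2240315, c(23,21) = 30107, c(23,22) = 253, c(23,23) = 1.

2240315, 30107, 253, 1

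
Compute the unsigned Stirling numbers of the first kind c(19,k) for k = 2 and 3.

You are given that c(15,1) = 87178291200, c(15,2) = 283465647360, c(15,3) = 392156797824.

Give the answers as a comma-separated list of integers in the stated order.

22376988058521600, 34012249593822720

@16  (16,1):87178291200·15+0→1307674368000, (16,2):283465647360·15+87178291200→4339163001600, (16,3):392156797824·15+283465647360→6165817614720
@17  (17,1):1307674368000·16+0→20922789888000, (17,2):4339163001600·16+1307674368000→70734282393600, (17,3):6165817614720·16+4339163001600→102992244837120
@18  (18,1):20922789888000·17+0→355687428096000, (18,2):70734282393600·17+20922789888000→1223405590579200, (18,3):102992244837120·17+70734282393600→1821602444624640
@19  (19,2):1223405590579200·18+355687428096000→22376988058521600, (19,3):1821602444624640·18+1223405590579200→34012249593822720
Read c(19,2) = 22376988058521600, c(19,3) = 34012249593822720.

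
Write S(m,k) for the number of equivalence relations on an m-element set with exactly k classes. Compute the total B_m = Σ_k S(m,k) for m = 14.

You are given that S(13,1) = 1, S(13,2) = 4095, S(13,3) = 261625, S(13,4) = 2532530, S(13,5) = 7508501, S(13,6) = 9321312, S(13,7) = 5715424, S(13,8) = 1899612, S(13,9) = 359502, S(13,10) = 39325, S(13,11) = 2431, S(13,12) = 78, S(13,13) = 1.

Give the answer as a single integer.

190899322

[14] T[14,1]:1*1+0=1 · T[14,2]:2*4095+1=8191 · T[14,3]:3*261625+4095=788970 · T[14,4]:4*2532530+261625=10391745 · T[14,5]:5*7508501+2532530=40075035 · T[14,6]:6*9321312+7508501=63436373 · T[14,7]:7*5715424+9321312=49329280 · T[14,8]:8*1899612+5715424=20912320 · T[14,9]:9*359502+1899612=5135130 · T[14,10]:10*39325+359502=752752 · T[14,11]:11*2431+39325=66066 · T[14,12]:12*78+2431=3367 · T[14,13]:13*1+78=91 · T[14,14]:14*0+1=1
B_14 = ΣS(14,k) = 1+8191+788970+10391745+40075035+63436373+49329280+20912320+5135130+752752+66066+3367+91+1 = 190899322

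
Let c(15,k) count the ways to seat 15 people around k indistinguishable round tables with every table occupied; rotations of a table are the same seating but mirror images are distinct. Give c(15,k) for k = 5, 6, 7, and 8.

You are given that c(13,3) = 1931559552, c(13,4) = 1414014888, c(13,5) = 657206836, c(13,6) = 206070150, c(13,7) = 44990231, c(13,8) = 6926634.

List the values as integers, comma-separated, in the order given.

159721605680, 56663366760, 14409322928, 2681453775

r14: T_14,4=13×1414014888+1931559552=20313753096; T_14,5=13×657206836+1414014888=9957703756; T_14,6=13×206070150+657206836=3336118786; T_14,7=13×44990231+206070150=790943153; T_14,8=13×6926634+44990231=135036473
r15: T_15,5=14×9957703756+20313753096=159721605680; T_15,6=14×3336118786+9957703756=56663366760; T_15,7=14×790943153+3336118786=14409322928; T_15,8=14×135036473+790943153=2681453775
Read c(15,5) = 159721605680, c(15,6) = 56663366760, c(15,7) = 14409322928, c(15,8) = 2681453775.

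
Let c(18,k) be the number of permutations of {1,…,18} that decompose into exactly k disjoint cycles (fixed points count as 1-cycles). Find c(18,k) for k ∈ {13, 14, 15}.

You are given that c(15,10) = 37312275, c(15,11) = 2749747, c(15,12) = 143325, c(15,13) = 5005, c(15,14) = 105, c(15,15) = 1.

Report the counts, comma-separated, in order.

299650806, 13896582, 468180

i=16: T(16,11)=37312275+15·2749747=78558480 | T(16,12)=2749747+15·143325=4899622 | T(16,13)=143325+15·5005=218400 | T(16,14)=5005+15·105=6580 | T(16,15)=105+15·1=120
i=17: T(17,12)=78558480+16·4899622=156952432 | T(17,13)=4899622+16·218400=8394022 | T(17,14)=218400+16·6580=323680 | T(17,15)=6580+16·120=8500
i=18: T(18,13)=156952432+17·8394022=299650806 | T(18,14)=8394022+17·323680=13896582 | T(18,15)=323680+17·8500=468180
Read c(18,13) = 299650806, c(18,14) = 13896582, c(18,15) = 468180.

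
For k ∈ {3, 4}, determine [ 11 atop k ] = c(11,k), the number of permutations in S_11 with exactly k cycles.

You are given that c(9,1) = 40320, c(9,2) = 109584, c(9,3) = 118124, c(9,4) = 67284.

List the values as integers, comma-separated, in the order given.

12753576, 8409500

row 10: T[10][2]=9·109584+40320=1026576  T[10][3]=9·118124+109584=1172700  T[10][4]=9·67284+118124=723680
row 11: T[11][3]=10·1172700+1026576=12753576  T[11][4]=10·723680+1172700=8409500
Read c(11,3) = 12753576, c(11,4) = 8409500.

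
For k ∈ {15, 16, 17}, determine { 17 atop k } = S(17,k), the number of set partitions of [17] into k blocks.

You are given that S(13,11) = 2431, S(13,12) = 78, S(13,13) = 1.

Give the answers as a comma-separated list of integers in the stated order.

7820, 136, 1

[14] T[14,12]:12*78+2431=3367 · T[14,13]:13*1+78=91 · T[14,14]:14*0+1=1
[15] T[15,13]:13*91+3367=4550 · T[15,14]:14*1+91=105 · T[15,15]:15*0+1=1
[16] T[16,14]:14*105+4550=6020 · T[16,15]:15*1+105=120 · T[16,16]:16*0+1=1
[17] T[17,15]:15*120+6020=7820 · T[17,16]:16*1+120=136 · T[17,17]:17*0+1=1
Read S(17,15) = 7820, S(17,16) = 136, S(17,17) = 1.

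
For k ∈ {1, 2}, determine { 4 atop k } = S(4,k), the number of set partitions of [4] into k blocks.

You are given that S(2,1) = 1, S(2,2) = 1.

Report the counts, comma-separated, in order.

r3: T_3,1=1×1+0=1; T_3,2=2×1+1=3
r4: T_4,1=1×1+0=1; T_4,2=2×3+1=7
Read S(4,1) = 1, S(4,2) = 7.

1, 7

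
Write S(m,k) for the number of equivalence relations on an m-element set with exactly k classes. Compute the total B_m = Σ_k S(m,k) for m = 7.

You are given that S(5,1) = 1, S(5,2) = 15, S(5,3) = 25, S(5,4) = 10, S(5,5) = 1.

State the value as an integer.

i=6: T(6,1)=0+1·1=1 | T(6,2)=1+2·15=31 | T(6,3)=15+3·25=90 | T(6,4)=25+4·10=65 | T(6,5)=10+5·1=15 | T(6,6)=1+6·0=1
i=7: T(7,1)=0+1·1=1 | T(7,2)=1+2·31=63 | T(7,3)=31+3·90=301 | T(7,4)=90+4·65=350 | T(7,5)=65+5·15=140 | T(7,6)=15+6·1=21 | T(7,7)=1+7·0=1
B_7 = ΣS(7,k) = 1+63+301+350+140+21+1 = 877

877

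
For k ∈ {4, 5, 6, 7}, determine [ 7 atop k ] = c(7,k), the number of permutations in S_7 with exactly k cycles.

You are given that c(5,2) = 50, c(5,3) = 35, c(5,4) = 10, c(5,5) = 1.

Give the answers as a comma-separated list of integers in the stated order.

735, 175, 21, 1

row 6: T[6][3]=5·35+50=225  T[6][4]=5·10+35=85  T[6][5]=5·1+10=15  T[6][6]=5·0+1=1
row 7: T[7][4]=6·85+225=735  T[7][5]=6·15+85=175  T[7][6]=6·1+15=21  T[7][7]=6·0+1=1
Read c(7,4) = 735, c(7,5) = 175, c(7,6) = 21, c(7,7) = 1.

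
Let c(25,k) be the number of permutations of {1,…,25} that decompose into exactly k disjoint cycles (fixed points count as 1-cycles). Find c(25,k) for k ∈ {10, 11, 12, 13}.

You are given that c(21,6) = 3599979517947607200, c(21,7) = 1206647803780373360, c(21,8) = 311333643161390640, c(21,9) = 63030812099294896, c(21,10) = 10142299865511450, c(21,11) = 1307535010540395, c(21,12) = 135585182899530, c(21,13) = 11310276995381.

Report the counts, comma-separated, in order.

6508376179668146850000, 1014945527825214637300, 130770928736755873500, 13990945200239106865

i=22: T(22,7)=3599979517947607200+21·1206647803780373360=28939583397335447760 | T(22,8)=1206647803780373360+21·311333643161390640=7744654310169576800 | T(22,9)=311333643161390640+21·63030812099294896=1634980697246583456 | T(22,10)=63030812099294896+21·10142299865511450=276019109275035346 | T(22,11)=10142299865511450+21·1307535010540395=37600535086859745 | T(22,12)=1307535010540395+21·135585182899530=4154823851430525 | T(22,13)=135585182899530+21·11310276995381=373100999802531
i=23: T(23,8)=28939583397335447760+22·7744654310169576800=199321978221066137360 | T(23,9)=7744654310169576800+22·1634980697246583456=43714229649594412832 | T(23,10)=1634980697246583456+22·276019109275035346=7707401101297361068 | T(23,11)=276019109275035346+22·37600535086859745=1103230881185949736 | T(23,12)=37600535086859745+22·4154823851430525=129006659818331295 | T(23,13)=4154823851430525+22·373100999802531=12363045847086207
i=24: T(24,9)=199321978221066137360+23·43714229649594412832=1204749260161737632496 | T(24,10)=43714229649594412832+23·7707401101297361068=220984454979433717396 | T(24,11)=7707401101297361068+23·1103230881185949736=33081711368574204996 | T(24,12)=1103230881185949736+23·129006659818331295=4070384057007569521 | T(24,13)=129006659818331295+23·12363045847086207=413356714301314056
i=25: T(25,10)=1204749260161737632496+24·220984454979433717396=6508376179668146850000 | T(25,11)=220984454979433717396+24·33081711368574204996=1014945527825214637300 | T(25,12)=33081711368574204996+24·4070384057007569521=130770928736755873500 | T(25,13)=4070384057007569521+24·413356714301314056=13990945200239106865
Read c(25,10) = 6508376179668146850000, c(25,11) = 1014945527825214637300, c(25,12) = 130770928736755873500, c(25,13) = 13990945200239106865.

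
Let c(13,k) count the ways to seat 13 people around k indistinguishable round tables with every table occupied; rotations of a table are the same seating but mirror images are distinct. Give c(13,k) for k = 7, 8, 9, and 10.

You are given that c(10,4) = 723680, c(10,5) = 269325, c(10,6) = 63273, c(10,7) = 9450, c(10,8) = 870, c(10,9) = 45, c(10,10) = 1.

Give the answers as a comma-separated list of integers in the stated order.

44990231, 6926634, 749463, 55770

i=11: T(11,5)=723680+10·269325=3416930 | T(11,6)=269325+10·63273=902055 | T(11,7)=63273+10·9450=157773 | T(11,8)=9450+10·870=18150 | T(11,9)=870+10·45=1320 | T(11,10)=45+10·1=55
i=12: T(12,6)=3416930+11·902055=13339535 | T(12,7)=902055+11·157773=2637558 | T(12,8)=157773+11·18150=357423 | T(12,9)=18150+11·1320=32670 | T(12,10)=1320+11·55=1925
i=13: T(13,7)=13339535+12·2637558=44990231 | T(13,8)=2637558+12·357423=6926634 | T(13,9)=357423+12·32670=749463 | T(13,10)=32670+12·1925=55770
Read c(13,7) = 44990231, c(13,8) = 6926634, c(13,9) = 749463, c(13,10) = 55770.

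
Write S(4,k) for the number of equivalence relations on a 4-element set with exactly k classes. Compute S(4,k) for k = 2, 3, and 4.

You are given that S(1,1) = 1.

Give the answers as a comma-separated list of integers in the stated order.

7, 6, 1

r2: T_2,1=1×1+0=1; T_2,2=2×0+1=1
r3: T_3,1=1×1+0=1; T_3,2=2×1+1=3; T_3,3=3×0+1=1
r4: T_4,2=2×3+1=7; T_4,3=3×1+3=6; T_4,4=4×0+1=1
Read S(4,2) = 7, S(4,3) = 6, S(4,4) = 1.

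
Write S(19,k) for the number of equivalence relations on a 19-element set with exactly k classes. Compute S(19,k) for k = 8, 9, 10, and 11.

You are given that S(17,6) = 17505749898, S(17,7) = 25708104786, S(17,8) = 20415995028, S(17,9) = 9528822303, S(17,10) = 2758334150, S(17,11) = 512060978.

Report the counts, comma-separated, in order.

i=18: T(18,7)=17505749898+7·25708104786=197462483400 | T(18,8)=25708104786+8·20415995028=189036065010 | T(18,9)=20415995028+9·9528822303=106175395755 | T(18,10)=9528822303+10·2758334150=37112163803 | T(18,11)=2758334150+11·512060978=8391004908
i=19: T(19,8)=197462483400+8·189036065010=1709751003480 | T(19,9)=189036065010+9·106175395755=1144614626805 | T(19,10)=106175395755+10·37112163803=477297033785 | T(19,11)=37112163803+11·8391004908=129413217791
Read S(19,8) = 1709751003480, S(19,9) = 1144614626805, S(19,10) = 477297033785, S(19,11) = 129413217791.

1709751003480, 1144614626805, 477297033785, 129413217791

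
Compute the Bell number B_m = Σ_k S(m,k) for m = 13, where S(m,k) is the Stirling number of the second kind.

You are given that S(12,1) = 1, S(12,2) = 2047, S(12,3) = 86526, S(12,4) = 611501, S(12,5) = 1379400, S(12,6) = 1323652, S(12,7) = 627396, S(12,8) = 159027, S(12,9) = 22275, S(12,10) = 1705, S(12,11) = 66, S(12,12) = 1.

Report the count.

@13  (13,1):1·1+0→1, (13,2):2047·2+1→4095, (13,3):86526·3+2047→261625, (13,4):611501·4+86526→2532530, (13,5):1379400·5+611501→7508501, (13,6):1323652·6+1379400→9321312, (13,7):627396·7+1323652→5715424, (13,8):159027·8+627396→1899612, (13,9):22275·9+159027→359502, (13,10):1705·10+22275→39325, (13,11):66·11+1705→2431, (13,12):1·12+66→78, (13,13):0·13+1→1
B_13 = ΣS(13,k) = 1+4095+261625+2532530+7508501+9321312+5715424+1899612+359502+39325+2431+78+1 = 27644437

27644437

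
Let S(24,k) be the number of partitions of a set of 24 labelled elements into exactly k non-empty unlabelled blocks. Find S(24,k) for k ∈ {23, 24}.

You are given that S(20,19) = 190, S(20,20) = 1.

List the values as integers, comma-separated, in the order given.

276, 1

i=21: T(21,20)=190+20·1=210 | T(21,21)=1+21·0=1
i=22: T(22,21)=210+21·1=231 | T(22,22)=1+22·0=1
i=23: T(23,22)=231+22·1=253 | T(23,23)=1+23·0=1
i=24: T(24,23)=253+23·1=276 | T(24,24)=1+24·0=1
Read S(24,23) = 276, S(24,24) = 1.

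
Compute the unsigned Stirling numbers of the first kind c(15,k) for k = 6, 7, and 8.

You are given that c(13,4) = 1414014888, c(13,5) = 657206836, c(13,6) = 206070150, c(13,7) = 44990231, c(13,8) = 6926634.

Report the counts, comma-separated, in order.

56663366760, 14409322928, 2681453775

i=14: T(14,5)=1414014888+13·657206836=9957703756 | T(14,6)=657206836+13·206070150=3336118786 | T(14,7)=206070150+13·44990231=790943153 | T(14,8)=44990231+13·6926634=135036473
i=15: T(15,6)=9957703756+14·3336118786=56663366760 | T(15,7)=3336118786+14·790943153=14409322928 | T(15,8)=790943153+14·135036473=2681453775
Read c(15,6) = 56663366760, c(15,7) = 14409322928, c(15,8) = 2681453775.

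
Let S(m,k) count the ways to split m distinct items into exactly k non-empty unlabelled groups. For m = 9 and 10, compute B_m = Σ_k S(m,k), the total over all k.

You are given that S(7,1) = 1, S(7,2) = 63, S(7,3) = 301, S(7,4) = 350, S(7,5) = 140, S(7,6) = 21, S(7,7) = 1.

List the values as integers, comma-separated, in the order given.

@8  (8,1):1·1+0→1, (8,2):63·2+1→127, (8,3):301·3+63→966, (8,4):350·4+301→1701, (8,5):140·5+350→1050, (8,6):21·6+140→266, (8,7):1·7+21→28, (8,8):0·8+1→1
@9  (9,1):1·1+0→1, (9,2):127·2+1→255, (9,3):966·3+127→3025, (9,4):1701·4+966→7770, (9,5):1050·5+1701→6951, (9,6):266·6+1050→2646, (9,7):28·7+266→462, (9,8):1·8+28→36, (9,9):0·9+1→1
@10  (10,1):1·1+0→1, (10,2):255·2+1→511, (10,3):3025·3+255→9330, (10,4):7770·4+3025→34105, (10,5):6951·5+7770→42525, (10,6):2646·6+6951→22827, (10,7):462·7+2646→5880, (10,8):36·8+462→750, (10,9):1·9+36→45, (10,10):0·10+1→1
B_9 = ΣS(9,k) = 1+255+3025+7770+6951+2646+462+36+1 = 21147
B_10 = ΣS(10,k) = 1+511+9330+34105+42525+22827+5880+750+45+1 = 115975

21147, 115975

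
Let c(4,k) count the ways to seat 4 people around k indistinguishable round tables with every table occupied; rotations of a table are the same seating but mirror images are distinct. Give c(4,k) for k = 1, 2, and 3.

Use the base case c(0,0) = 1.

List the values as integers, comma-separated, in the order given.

6, 11, 6

row 1: T[1][1]=0·0+1=1
row 2: T[2][1]=1·1+0=1  T[2][2]=1·0+1=1
row 3: T[3][1]=2·1+0=2  T[3][2]=2·1+1=3  T[3][3]=2·0+1=1
row 4: T[4][1]=3·2+0=6  T[4][2]=3·3+2=11  T[4][3]=3·1+3=6
Read c(4,1) = 6, c(4,2) = 11, c(4,3) = 6.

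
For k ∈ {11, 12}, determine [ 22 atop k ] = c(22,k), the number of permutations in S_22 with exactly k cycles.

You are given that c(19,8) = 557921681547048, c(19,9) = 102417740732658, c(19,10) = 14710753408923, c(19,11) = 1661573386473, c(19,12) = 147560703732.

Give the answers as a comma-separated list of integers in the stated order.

i=20: T(20,9)=557921681547048+19·102417740732658=2503858755467550 | T(20,10)=102417740732658+19·14710753408923=381922055502195 | T(20,11)=14710753408923+19·1661573386473=46280647751910 | T(20,12)=1661573386473+19·147560703732=4465226757381
i=21: T(21,10)=2503858755467550+20·381922055502195=10142299865511450 | T(21,11)=381922055502195+20·46280647751910=1307535010540395 | T(21,12)=46280647751910+20·4465226757381=135585182899530
i=22: T(22,11)=10142299865511450+21·1307535010540395=37600535086859745 | T(22,12)=1307535010540395+21·135585182899530=4154823851430525
Read c(22,11) = 37600535086859745, c(22,12) = 4154823851430525.

37600535086859745, 4154823851430525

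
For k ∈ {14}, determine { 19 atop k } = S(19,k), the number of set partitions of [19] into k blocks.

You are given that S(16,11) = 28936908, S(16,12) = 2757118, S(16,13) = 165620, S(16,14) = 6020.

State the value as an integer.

243577530

row 17: T[17][12]=12·2757118+28936908=62022324  T[17][13]=13·165620+2757118=4910178  T[17][14]=14·6020+165620=249900
row 18: T[18][13]=13·4910178+62022324=125854638  T[18][14]=14·249900+4910178=8408778
row 19: T[19][14]=14·8408778+125854638=243577530
Read S(19,14) = 243577530.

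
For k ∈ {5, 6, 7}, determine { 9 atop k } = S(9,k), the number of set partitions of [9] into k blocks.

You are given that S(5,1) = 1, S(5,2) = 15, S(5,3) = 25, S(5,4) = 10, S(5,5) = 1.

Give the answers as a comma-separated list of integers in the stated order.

6951, 2646, 462

i=6: T(6,2)=1+2·15=31 | T(6,3)=15+3·25=90 | T(6,4)=25+4·10=65 | T(6,5)=10+5·1=15 | T(6,6)=1+6·0=1
i=7: T(7,3)=31+3·90=301 | T(7,4)=90+4·65=350 | T(7,5)=65+5·15=140 | T(7,6)=15+6·1=21 | T(7,7)=1+7·0=1
i=8: T(8,4)=301+4·350=1701 | T(8,5)=350+5·140=1050 | T(8,6)=140+6·21=266 | T(8,7)=21+7·1=28
i=9: T(9,5)=1701+5·1050=6951 | T(9,6)=1050+6·266=2646 | T(9,7)=266+7·28=462
Read S(9,5) = 6951, S(9,6) = 2646, S(9,7) = 462.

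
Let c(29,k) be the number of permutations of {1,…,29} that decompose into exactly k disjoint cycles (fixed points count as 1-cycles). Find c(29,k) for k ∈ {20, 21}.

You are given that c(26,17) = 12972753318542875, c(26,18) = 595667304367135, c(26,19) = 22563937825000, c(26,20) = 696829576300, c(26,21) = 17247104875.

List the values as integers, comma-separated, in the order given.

124243455209483610, 4285624815406935

r27: T_27,18=26×595667304367135+12972753318542875=28460103232088385; T_27,19=26×22563937825000+595667304367135=1182329687817135; T_27,20=26×696829576300+22563937825000=40681506808800; T_27,21=26×17247104875+696829576300=1145254303050
r28: T_28,19=27×1182329687817135+28460103232088385=60383004803151030; T_28,20=27×40681506808800+1182329687817135=2280730371654735; T_28,21=27×1145254303050+40681506808800=71603372991150
r29: T_29,20=28×2280730371654735+60383004803151030=124243455209483610; T_29,21=28×71603372991150+2280730371654735=4285624815406935
Read c(29,20) = 124243455209483610, c(29,21) = 4285624815406935.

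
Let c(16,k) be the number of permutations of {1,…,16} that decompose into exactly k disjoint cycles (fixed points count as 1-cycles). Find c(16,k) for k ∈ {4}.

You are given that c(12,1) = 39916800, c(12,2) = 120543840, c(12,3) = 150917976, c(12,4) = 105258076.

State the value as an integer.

@13  (13,1):39916800·12+0→479001600, (13,2):120543840·12+39916800→1486442880, (13,3):150917976·12+120543840→1931559552, (13,4):105258076·12+150917976→1414014888
@14  (14,2):1486442880·13+479001600→19802759040, (14,3):1931559552·13+1486442880→26596717056, (14,4):1414014888·13+1931559552→20313753096
@15  (15,3):26596717056·14+19802759040→392156797824, (15,4):20313753096·14+26596717056→310989260400
@16  (16,4):310989260400·15+392156797824→5056995703824
Read c(16,4) = 5056995703824.

5056995703824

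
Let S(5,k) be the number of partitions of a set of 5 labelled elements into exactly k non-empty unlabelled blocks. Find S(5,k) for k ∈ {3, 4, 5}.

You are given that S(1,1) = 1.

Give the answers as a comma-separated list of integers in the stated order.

25, 10, 1

[2] T[2,1]:1*1+0=1 · T[2,2]:2*0+1=1
[3] T[3,1]:1*1+0=1 · T[3,2]:2*1+1=3 · T[3,3]:3*0+1=1
[4] T[4,2]:2*3+1=7 · T[4,3]:3*1+3=6 · T[4,4]:4*0+1=1
[5] T[5,3]:3*6+7=25 · T[5,4]:4*1+6=10 · T[5,5]:5*0+1=1
Read S(5,3) = 25, S(5,4) = 10, S(5,5) = 1.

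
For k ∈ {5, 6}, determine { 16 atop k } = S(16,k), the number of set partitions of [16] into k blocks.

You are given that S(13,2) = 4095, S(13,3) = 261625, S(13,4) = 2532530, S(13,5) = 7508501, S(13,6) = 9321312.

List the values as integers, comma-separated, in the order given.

1096190550, 2734926558

i=14: T(14,3)=4095+3·261625=788970 | T(14,4)=261625+4·2532530=10391745 | T(14,5)=2532530+5·7508501=40075035 | T(14,6)=7508501+6·9321312=63436373
i=15: T(15,4)=788970+4·10391745=42355950 | T(15,5)=10391745+5·40075035=210766920 | T(15,6)=40075035+6·63436373=420693273
i=16: T(16,5)=42355950+5·210766920=1096190550 | T(16,6)=210766920+6·420693273=2734926558
Read S(16,5) = 1096190550, S(16,6) = 2734926558.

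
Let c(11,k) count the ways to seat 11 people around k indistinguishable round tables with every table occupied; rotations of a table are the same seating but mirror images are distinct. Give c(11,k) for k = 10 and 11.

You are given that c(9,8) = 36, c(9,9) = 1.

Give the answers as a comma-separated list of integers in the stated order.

55, 1

row 10: T[10][9]=9·1+36=45  T[10][10]=9·0+1=1
row 11: T[11][10]=10·1+45=55  T[11][11]=10·0+1=1
Read c(11,10) = 55, c(11,11) = 1.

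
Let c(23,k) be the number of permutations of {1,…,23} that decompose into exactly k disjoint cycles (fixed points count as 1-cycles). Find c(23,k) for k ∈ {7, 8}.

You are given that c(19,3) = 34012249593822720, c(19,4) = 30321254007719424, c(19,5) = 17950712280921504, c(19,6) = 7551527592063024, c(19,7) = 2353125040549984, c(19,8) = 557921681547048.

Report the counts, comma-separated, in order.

720308216440924653696, 199321978221066137360

r20: T_20,4=19×30321254007719424+34012249593822720=610116075740491776; T_20,5=19×17950712280921504+30321254007719424=371384787345228000; T_20,6=19×7551527592063024+17950712280921504=161429736530118960; T_20,7=19×2353125040549984+7551527592063024=52260903362512720; T_20,8=19×557921681547048+2353125040549984=12953636989943896
r21: T_21,5=20×371384787345228000+610116075740491776=8037811822645051776; T_21,6=20×161429736530118960+371384787345228000=3599979517947607200; T_21,7=20×52260903362512720+161429736530118960=1206647803780373360; T_21,8=20×12953636989943896+52260903362512720=311333643161390640
r22: T_22,6=21×3599979517947607200+8037811822645051776=83637381699544802976; T_22,7=21×1206647803780373360+3599979517947607200=28939583397335447760; T_22,8=21×311333643161390640+1206647803780373360=7744654310169576800
r23: T_23,7=22×28939583397335447760+83637381699544802976=720308216440924653696; T_23,8=22×7744654310169576800+28939583397335447760=199321978221066137360
Read c(23,7) = 720308216440924653696, c(23,8) = 199321978221066137360.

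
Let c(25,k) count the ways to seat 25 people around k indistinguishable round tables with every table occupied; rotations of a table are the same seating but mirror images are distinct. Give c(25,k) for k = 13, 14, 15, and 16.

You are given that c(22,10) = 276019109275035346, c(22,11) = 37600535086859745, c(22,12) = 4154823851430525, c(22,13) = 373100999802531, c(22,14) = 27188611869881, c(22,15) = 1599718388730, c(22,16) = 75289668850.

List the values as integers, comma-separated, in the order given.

@23  (23,11):37600535086859745·22+276019109275035346→1103230881185949736, (23,12):4154823851430525·22+37600535086859745→129006659818331295, (23,13):373100999802531·22+4154823851430525→12363045847086207, (23,14):27188611869881·22+373100999802531→971250460939913, (23,15):1599718388730·22+27188611869881→62382416421941, (23,16):75289668850·22+1599718388730→3256091103430
@24  (24,12):129006659818331295·23+1103230881185949736→4070384057007569521, (24,13):12363045847086207·23+129006659818331295→413356714301314056, (24,14):971250460939913·23+12363045847086207→34701806448704206, (24,15):62382416421941·23+971250460939913→2406046038644556, (24,16):3256091103430·23+62382416421941→137272511800831
@25  (25,13):413356714301314056·24+4070384057007569521→13990945200239106865, (25,14):34701806448704206·24+413356714301314056→1246200069070215000, (25,15):2406046038644556·24+34701806448704206→92446911376173550, (25,16):137272511800831·24+2406046038644556→5700586321864500
Read c(25,13) = 13990945200239106865, c(25,14) = 1246200069070215000, c(25,15) = 92446911376173550, c(25,16) = 5700586321864500.

13990945200239106865, 1246200069070215000, 92446911376173550, 5700586321864500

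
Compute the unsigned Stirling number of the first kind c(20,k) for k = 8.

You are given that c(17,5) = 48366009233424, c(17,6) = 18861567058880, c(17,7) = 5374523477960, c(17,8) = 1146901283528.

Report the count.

i=18: T(18,6)=48366009233424+17·18861567058880=369012649234384 | T(18,7)=18861567058880+17·5374523477960=110228466184200 | T(18,8)=5374523477960+17·1146901283528=24871845297936
i=19: T(19,7)=369012649234384+18·110228466184200=2353125040549984 | T(19,8)=110228466184200+18·24871845297936=557921681547048
i=20: T(20,8)=2353125040549984+19·557921681547048=12953636989943896
Read c(20,8) = 12953636989943896.

12953636989943896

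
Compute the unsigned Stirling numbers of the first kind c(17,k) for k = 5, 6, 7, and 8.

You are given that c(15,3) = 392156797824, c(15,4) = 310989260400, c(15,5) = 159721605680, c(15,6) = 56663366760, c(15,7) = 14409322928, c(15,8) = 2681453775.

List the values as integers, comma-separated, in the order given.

48366009233424, 18861567058880, 5374523477960, 1146901283528

@16  (16,4):310989260400·15+392156797824→5056995703824, (16,5):159721605680·15+310989260400→2706813345600, (16,6):56663366760·15+159721605680→1009672107080, (16,7):14409322928·15+56663366760→272803210680, (16,8):2681453775·15+14409322928→54631129553
@17  (17,5):2706813345600·16+5056995703824→48366009233424, (17,6):1009672107080·16+2706813345600→18861567058880, (17,7):272803210680·16+1009672107080→5374523477960, (17,8):54631129553·16+272803210680→1146901283528
Read c(17,5) = 48366009233424, c(17,6) = 18861567058880, c(17,7) = 5374523477960, c(17,8) = 1146901283528.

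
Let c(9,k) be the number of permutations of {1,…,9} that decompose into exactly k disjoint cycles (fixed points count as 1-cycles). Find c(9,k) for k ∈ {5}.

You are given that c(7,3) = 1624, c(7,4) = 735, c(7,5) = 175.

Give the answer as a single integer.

22449

row 8: T[8][4]=7·735+1624=6769  T[8][5]=7·175+735=1960
row 9: T[9][5]=8·1960+6769=22449
Read c(9,5) = 22449.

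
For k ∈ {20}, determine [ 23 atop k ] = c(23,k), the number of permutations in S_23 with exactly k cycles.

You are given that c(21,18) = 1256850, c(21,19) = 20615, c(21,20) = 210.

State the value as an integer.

[22] T[22,19]:21*20615+1256850=1689765 · T[22,20]:21*210+20615=25025
[23] T[23,20]:22*25025+1689765=2240315
Read c(23,20) = 2240315.

2240315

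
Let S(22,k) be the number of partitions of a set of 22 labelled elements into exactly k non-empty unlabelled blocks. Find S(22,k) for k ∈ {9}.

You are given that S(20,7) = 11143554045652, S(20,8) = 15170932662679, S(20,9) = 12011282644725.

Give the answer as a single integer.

1241963303533920

@21  (21,8):15170932662679·8+11143554045652→132511015347084, (21,9):12011282644725·9+15170932662679→123272476465204
@22  (22,9):123272476465204·9+132511015347084→1241963303533920
Read S(22,9) = 1241963303533920.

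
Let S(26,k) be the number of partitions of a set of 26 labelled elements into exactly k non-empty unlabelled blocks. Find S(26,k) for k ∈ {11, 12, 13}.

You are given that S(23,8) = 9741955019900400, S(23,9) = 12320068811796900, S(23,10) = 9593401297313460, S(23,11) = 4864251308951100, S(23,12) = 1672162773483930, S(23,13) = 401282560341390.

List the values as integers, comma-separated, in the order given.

10029078340998476760, 5149507353856958820, 1850568574253550060

i=24: T(24,9)=9741955019900400+9·12320068811796900=120622574326072500 | T(24,10)=12320068811796900+10·9593401297313460=108254081784931500 | T(24,11)=9593401297313460+11·4864251308951100=63100165695775560 | T(24,12)=4864251308951100+12·1672162773483930=24930204590758260 | T(24,13)=1672162773483930+13·401282560341390=6888836057922000
i=25: T(25,10)=120622574326072500+10·108254081784931500=1203163392175387500 | T(25,11)=108254081784931500+11·63100165695775560=802355904438462660 | T(25,12)=63100165695775560+12·24930204590758260=362262620784874680 | T(25,13)=24930204590758260+13·6888836057922000=114485073343744260
i=26: T(26,11)=1203163392175387500+11·802355904438462660=10029078340998476760 | T(26,12)=802355904438462660+12·362262620784874680=5149507353856958820 | T(26,13)=362262620784874680+13·114485073343744260=1850568574253550060
Read S(26,11) = 10029078340998476760, S(26,12) = 5149507353856958820, S(26,13) = 1850568574253550060.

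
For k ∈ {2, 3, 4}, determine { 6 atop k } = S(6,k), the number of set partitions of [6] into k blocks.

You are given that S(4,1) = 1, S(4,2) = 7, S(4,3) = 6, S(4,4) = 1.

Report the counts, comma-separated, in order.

31, 90, 65

@5  (5,1):1·1+0→1, (5,2):7·2+1→15, (5,3):6·3+7→25, (5,4):1·4+6→10
@6  (6,2):15·2+1→31, (6,3):25·3+15→90, (6,4):10·4+25→65
Read S(6,2) = 31, S(6,3) = 90, S(6,4) = 65.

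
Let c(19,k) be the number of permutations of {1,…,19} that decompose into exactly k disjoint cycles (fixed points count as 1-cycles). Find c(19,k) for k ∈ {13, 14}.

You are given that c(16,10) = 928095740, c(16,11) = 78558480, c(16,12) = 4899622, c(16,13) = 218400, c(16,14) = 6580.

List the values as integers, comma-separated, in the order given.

row 17: T[17][11]=16·78558480+928095740=2185031420  T[17][12]=16·4899622+78558480=156952432  T[17][13]=16·218400+4899622=8394022  T[17][14]=16·6580+218400=323680
row 18: T[18][12]=17·156952432+2185031420=4853222764  T[18][13]=17·8394022+156952432=299650806  T[18][14]=17·323680+8394022=13896582
row 19: T[19][13]=18·299650806+4853222764=10246937272  T[19][14]=18·13896582+299650806=549789282
Read c(19,13) = 10246937272, c(19,14) = 549789282.

10246937272, 549789282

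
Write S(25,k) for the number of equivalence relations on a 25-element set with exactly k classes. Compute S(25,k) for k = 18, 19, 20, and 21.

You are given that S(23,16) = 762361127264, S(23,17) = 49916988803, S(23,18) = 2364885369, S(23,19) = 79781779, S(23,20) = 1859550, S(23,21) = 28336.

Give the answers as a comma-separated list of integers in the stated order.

3275678594925, 166218969675, 6220194750, 168519505

r24: T_24,17=17×49916988803+762361127264=1610949936915; T_24,18=18×2364885369+49916988803=92484925445; T_24,19=19×79781779+2364885369=3880739170; T_24,20=20×1859550+79781779=116972779; T_24,21=21×28336+1859550=2454606
r25: T_25,18=18×92484925445+1610949936915=3275678594925; T_25,19=19×3880739170+92484925445=166218969675; T_25,20=20×116972779+3880739170=6220194750; T_25,21=21×2454606+116972779=168519505
Read S(25,18) = 3275678594925, S(25,19) = 166218969675, S(25,20) = 6220194750, S(25,21) = 168519505.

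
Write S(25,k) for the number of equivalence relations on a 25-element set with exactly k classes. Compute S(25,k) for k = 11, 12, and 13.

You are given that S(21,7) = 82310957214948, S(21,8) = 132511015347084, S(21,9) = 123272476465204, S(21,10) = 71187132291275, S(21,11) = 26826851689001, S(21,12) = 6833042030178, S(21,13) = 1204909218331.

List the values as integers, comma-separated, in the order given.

802355904438462660, 362262620784874680, 114485073343744260

row 22: T[22][8]=8·132511015347084+82310957214948=1142399079991620  T[22][9]=9·123272476465204+132511015347084=1241963303533920  T[22][10]=10·71187132291275+123272476465204=835143799377954  T[22][11]=11·26826851689001+71187132291275=366282500870286  T[22][12]=12·6833042030178+26826851689001=108823356051137  T[22][13]=13·1204909218331+6833042030178=22496861868481
row 23: T[23][9]=9·1241963303533920+1142399079991620=12320068811796900  T[23][10]=10·835143799377954+1241963303533920=9593401297313460  T[23][11]=11·366282500870286+835143799377954=4864251308951100  T[23][12]=12·108823356051137+366282500870286=1672162773483930  T[23][13]=13·22496861868481+108823356051137=401282560341390
row 24: T[24][10]=10·9593401297313460+12320068811796900=108254081784931500  T[24][11]=11·4864251308951100+9593401297313460=63100165695775560  T[24][12]=12·1672162773483930+4864251308951100=24930204590758260  T[24][13]=13·401282560341390+1672162773483930=6888836057922000
row 25: T[25][11]=11·63100165695775560+108254081784931500=802355904438462660  T[25][12]=12·24930204590758260+63100165695775560=362262620784874680  T[25][13]=13·6888836057922000+24930204590758260=114485073343744260
Read S(25,11) = 802355904438462660, S(25,12) = 362262620784874680, S(25,13) = 114485073343744260.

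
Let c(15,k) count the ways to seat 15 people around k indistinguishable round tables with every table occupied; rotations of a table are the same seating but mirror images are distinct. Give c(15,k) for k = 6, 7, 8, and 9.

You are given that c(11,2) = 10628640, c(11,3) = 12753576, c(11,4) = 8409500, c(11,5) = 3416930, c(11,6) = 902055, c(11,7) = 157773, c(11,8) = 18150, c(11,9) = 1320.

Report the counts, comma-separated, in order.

56663366760, 14409322928, 2681453775, 368411615

i=12: T(12,3)=10628640+11·12753576=150917976 | T(12,4)=12753576+11·8409500=105258076 | T(12,5)=8409500+11·3416930=45995730 | T(12,6)=3416930+11·902055=13339535 | T(12,7)=902055+11·157773=2637558 | T(12,8)=157773+11·18150=357423 | T(12,9)=18150+11·1320=32670
i=13: T(13,4)=150917976+12·105258076=1414014888 | T(13,5)=105258076+12·45995730=657206836 | T(13,6)=45995730+12·13339535=206070150 | T(13,7)=13339535+12·2637558=44990231 | T(13,8)=2637558+12·357423=6926634 | T(13,9)=357423+12·32670=749463
i=14: T(14,5)=1414014888+13·657206836=9957703756 | T(14,6)=657206836+13·206070150=3336118786 | T(14,7)=206070150+13·44990231=790943153 | T(14,8)=44990231+13·6926634=135036473 | T(14,9)=6926634+13·749463=16669653
i=15: T(15,6)=9957703756+14·3336118786=56663366760 | T(15,7)=3336118786+14·790943153=14409322928 | T(15,8)=790943153+14·135036473=2681453775 | T(15,9)=135036473+14·16669653=368411615
Read c(15,6) = 56663366760, c(15,7) = 14409322928, c(15,8) = 2681453775, c(15,9) = 368411615.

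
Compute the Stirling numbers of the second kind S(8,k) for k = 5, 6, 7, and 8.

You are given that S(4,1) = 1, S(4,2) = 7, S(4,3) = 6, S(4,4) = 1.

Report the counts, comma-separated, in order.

1050, 266, 28, 1

@5  (5,2):7·2+1→15, (5,3):6·3+7→25, (5,4):1·4+6→10, (5,5):0·5+1→1
@6  (6,3):25·3+15→90, (6,4):10·4+25→65, (6,5):1·5+10→15, (6,6):0·6+1→1
@7  (7,4):65·4+90→350, (7,5):15·5+65→140, (7,6):1·6+15→21, (7,7):0·7+1→1
@8  (8,5):140·5+350→1050, (8,6):21·6+140→266, (8,7):1·7+21→28, (8,8):0·8+1→1
Read S(8,5) = 1050, S(8,6) = 266, S(8,7) = 28, S(8,8) = 1.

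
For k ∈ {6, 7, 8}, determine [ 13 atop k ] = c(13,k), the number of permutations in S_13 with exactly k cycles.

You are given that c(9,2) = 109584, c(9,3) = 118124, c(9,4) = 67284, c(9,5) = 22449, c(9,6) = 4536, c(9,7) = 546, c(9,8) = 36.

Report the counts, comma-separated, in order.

206070150, 44990231, 6926634

r10: T_10,3=9×118124+109584=1172700; T_10,4=9×67284+118124=723680; T_10,5=9×22449+67284=269325; T_10,6=9×4536+22449=63273; T_10,7=9×546+4536=9450; T_10,8=9×36+546=870
r11: T_11,4=10×723680+1172700=8409500; T_11,5=10×269325+723680=3416930; T_11,6=10×63273+269325=902055; T_11,7=10×9450+63273=157773; T_11,8=10×870+9450=18150
r12: T_12,5=11×3416930+8409500=45995730; T_12,6=11×902055+3416930=13339535; T_12,7=11×157773+902055=2637558; T_12,8=11×18150+157773=357423
r13: T_13,6=12×13339535+45995730=206070150; T_13,7=12×2637558+13339535=44990231; T_13,8=12×357423+2637558=6926634
Read c(13,6) = 206070150, c(13,7) = 44990231, c(13,8) = 6926634.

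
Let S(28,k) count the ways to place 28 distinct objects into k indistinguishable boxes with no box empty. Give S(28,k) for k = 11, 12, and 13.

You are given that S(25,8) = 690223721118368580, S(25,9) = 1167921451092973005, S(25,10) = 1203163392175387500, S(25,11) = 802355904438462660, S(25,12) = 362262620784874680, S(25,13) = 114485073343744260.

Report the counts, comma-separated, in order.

row 26: T[26][9]=9·1167921451092973005+690223721118368580=11201516780955125625  T[26][10]=10·1203163392175387500+1167921451092973005=13199555372846848005  T[26][11]=11·802355904438462660+1203163392175387500=10029078340998476760  T[26][12]=12·362262620784874680+802355904438462660=5149507353856958820  T[26][13]=13·114485073343744260+362262620784874680=1850568574253550060
row 27: T[27][10]=10·13199555372846848005+11201516780955125625=143197070509423605675  T[27][11]=11·10029078340998476760+13199555372846848005=123519417123830092365  T[27][12]=12·5149507353856958820+10029078340998476760=71823166587281982600  T[27][13]=13·1850568574253550060+5149507353856958820=29206898819153109600
row 28: T[28][11]=11·123519417123830092365+143197070509423605675=1501910658871554621690  T[28][12]=12·71823166587281982600+123519417123830092365=985397416171213883565  T[28][13]=13·29206898819153109600+71823166587281982600=451512851236272407400
Read S(28,11) = 1501910658871554621690, S(28,12) = 985397416171213883565, S(28,13) = 451512851236272407400.

1501910658871554621690, 985397416171213883565, 451512851236272407400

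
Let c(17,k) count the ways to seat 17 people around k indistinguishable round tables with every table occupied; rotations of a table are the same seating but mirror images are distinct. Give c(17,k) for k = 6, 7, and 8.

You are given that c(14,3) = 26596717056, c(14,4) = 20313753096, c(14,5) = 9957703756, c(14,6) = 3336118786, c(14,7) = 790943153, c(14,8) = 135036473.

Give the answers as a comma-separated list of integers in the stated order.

i=15: T(15,4)=26596717056+14·20313753096=310989260400 | T(15,5)=20313753096+14·9957703756=159721605680 | T(15,6)=9957703756+14·3336118786=56663366760 | T(15,7)=3336118786+14·790943153=14409322928 | T(15,8)=790943153+14·135036473=2681453775
i=16: T(16,5)=310989260400+15·159721605680=2706813345600 | T(16,6)=159721605680+15·56663366760=1009672107080 | T(16,7)=56663366760+15·14409322928=272803210680 | T(16,8)=14409322928+15·2681453775=54631129553
i=17: T(17,6)=2706813345600+16·1009672107080=18861567058880 | T(17,7)=1009672107080+16·272803210680=5374523477960 | T(17,8)=272803210680+16·54631129553=1146901283528
Read c(17,6) = 18861567058880, c(17,7) = 5374523477960, c(17,8) = 1146901283528.

18861567058880, 5374523477960, 1146901283528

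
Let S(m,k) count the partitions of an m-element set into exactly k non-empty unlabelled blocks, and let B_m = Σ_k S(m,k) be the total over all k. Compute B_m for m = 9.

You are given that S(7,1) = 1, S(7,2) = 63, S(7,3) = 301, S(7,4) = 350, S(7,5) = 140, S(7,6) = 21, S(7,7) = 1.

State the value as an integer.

21147

r8: T_8,1=1×1+0=1; T_8,2=2×63+1=127; T_8,3=3×301+63=966; T_8,4=4×350+301=1701; T_8,5=5×140+350=1050; T_8,6=6×21+140=266; T_8,7=7×1+21=28; T_8,8=8×0+1=1
r9: T_9,1=1×1+0=1; T_9,2=2×127+1=255; T_9,3=3×966+127=3025; T_9,4=4×1701+966=7770; T_9,5=5×1050+1701=6951; T_9,6=6×266+1050=2646; T_9,7=7×28+266=462; T_9,8=8×1+28=36; T_9,9=9×0+1=1
B_9 = ΣS(9,k) = 1+255+3025+7770+6951+2646+462+36+1 = 21147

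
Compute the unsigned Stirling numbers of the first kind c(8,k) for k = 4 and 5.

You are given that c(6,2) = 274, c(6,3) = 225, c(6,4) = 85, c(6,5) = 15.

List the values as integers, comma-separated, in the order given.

[7] T[7,3]:6*225+274=1624 · T[7,4]:6*85+225=735 · T[7,5]:6*15+85=175
[8] T[8,4]:7*735+1624=6769 · T[8,5]:7*175+735=1960
Read c(8,4) = 6769, c(8,5) = 1960.

6769, 1960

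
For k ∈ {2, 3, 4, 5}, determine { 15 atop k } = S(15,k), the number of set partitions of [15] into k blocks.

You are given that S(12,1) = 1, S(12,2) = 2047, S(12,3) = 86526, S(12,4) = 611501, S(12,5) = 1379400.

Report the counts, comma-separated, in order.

16383, 2375101, 42355950, 210766920

[13] T[13,1]:1*1+0=1 · T[13,2]:2*2047+1=4095 · T[13,3]:3*86526+2047=261625 · T[13,4]:4*611501+86526=2532530 · T[13,5]:5*1379400+611501=7508501
[14] T[14,1]:1*1+0=1 · T[14,2]:2*4095+1=8191 · T[14,3]:3*261625+4095=788970 · T[14,4]:4*2532530+261625=10391745 · T[14,5]:5*7508501+2532530=40075035
[15] T[15,2]:2*8191+1=16383 · T[15,3]:3*788970+8191=2375101 · T[15,4]:4*10391745+788970=42355950 · T[15,5]:5*40075035+10391745=210766920
Read S(15,2) = 16383, S(15,3) = 2375101, S(15,4) = 42355950, S(15,5) = 210766920.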